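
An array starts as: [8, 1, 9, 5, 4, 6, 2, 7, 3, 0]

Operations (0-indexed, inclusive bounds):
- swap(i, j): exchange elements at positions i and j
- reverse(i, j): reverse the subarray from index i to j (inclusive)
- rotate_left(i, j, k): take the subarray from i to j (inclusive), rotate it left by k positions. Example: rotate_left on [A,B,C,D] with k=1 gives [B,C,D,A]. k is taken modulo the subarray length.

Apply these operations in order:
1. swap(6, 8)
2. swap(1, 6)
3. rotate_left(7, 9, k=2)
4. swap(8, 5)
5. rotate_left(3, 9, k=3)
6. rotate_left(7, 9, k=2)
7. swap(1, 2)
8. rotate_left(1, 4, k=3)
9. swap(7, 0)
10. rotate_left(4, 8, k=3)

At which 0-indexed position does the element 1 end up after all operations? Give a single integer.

After 1 (swap(6, 8)): [8, 1, 9, 5, 4, 6, 3, 7, 2, 0]
After 2 (swap(1, 6)): [8, 3, 9, 5, 4, 6, 1, 7, 2, 0]
After 3 (rotate_left(7, 9, k=2)): [8, 3, 9, 5, 4, 6, 1, 0, 7, 2]
After 4 (swap(8, 5)): [8, 3, 9, 5, 4, 7, 1, 0, 6, 2]
After 5 (rotate_left(3, 9, k=3)): [8, 3, 9, 1, 0, 6, 2, 5, 4, 7]
After 6 (rotate_left(7, 9, k=2)): [8, 3, 9, 1, 0, 6, 2, 7, 5, 4]
After 7 (swap(1, 2)): [8, 9, 3, 1, 0, 6, 2, 7, 5, 4]
After 8 (rotate_left(1, 4, k=3)): [8, 0, 9, 3, 1, 6, 2, 7, 5, 4]
After 9 (swap(7, 0)): [7, 0, 9, 3, 1, 6, 2, 8, 5, 4]
After 10 (rotate_left(4, 8, k=3)): [7, 0, 9, 3, 8, 5, 1, 6, 2, 4]

Answer: 6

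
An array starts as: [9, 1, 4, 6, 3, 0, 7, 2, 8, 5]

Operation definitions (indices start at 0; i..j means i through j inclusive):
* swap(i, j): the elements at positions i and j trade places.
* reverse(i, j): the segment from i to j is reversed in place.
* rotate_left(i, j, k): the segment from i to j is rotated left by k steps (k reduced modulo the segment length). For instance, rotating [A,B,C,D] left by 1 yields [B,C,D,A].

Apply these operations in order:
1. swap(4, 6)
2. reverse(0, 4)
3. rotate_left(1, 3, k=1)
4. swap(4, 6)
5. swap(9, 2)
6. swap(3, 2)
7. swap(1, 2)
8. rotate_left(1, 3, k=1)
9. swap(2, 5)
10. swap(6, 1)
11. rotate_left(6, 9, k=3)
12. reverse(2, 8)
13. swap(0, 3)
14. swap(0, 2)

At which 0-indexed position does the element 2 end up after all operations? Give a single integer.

Answer: 0

Derivation:
After 1 (swap(4, 6)): [9, 1, 4, 6, 7, 0, 3, 2, 8, 5]
After 2 (reverse(0, 4)): [7, 6, 4, 1, 9, 0, 3, 2, 8, 5]
After 3 (rotate_left(1, 3, k=1)): [7, 4, 1, 6, 9, 0, 3, 2, 8, 5]
After 4 (swap(4, 6)): [7, 4, 1, 6, 3, 0, 9, 2, 8, 5]
After 5 (swap(9, 2)): [7, 4, 5, 6, 3, 0, 9, 2, 8, 1]
After 6 (swap(3, 2)): [7, 4, 6, 5, 3, 0, 9, 2, 8, 1]
After 7 (swap(1, 2)): [7, 6, 4, 5, 3, 0, 9, 2, 8, 1]
After 8 (rotate_left(1, 3, k=1)): [7, 4, 5, 6, 3, 0, 9, 2, 8, 1]
After 9 (swap(2, 5)): [7, 4, 0, 6, 3, 5, 9, 2, 8, 1]
After 10 (swap(6, 1)): [7, 9, 0, 6, 3, 5, 4, 2, 8, 1]
After 11 (rotate_left(6, 9, k=3)): [7, 9, 0, 6, 3, 5, 1, 4, 2, 8]
After 12 (reverse(2, 8)): [7, 9, 2, 4, 1, 5, 3, 6, 0, 8]
After 13 (swap(0, 3)): [4, 9, 2, 7, 1, 5, 3, 6, 0, 8]
After 14 (swap(0, 2)): [2, 9, 4, 7, 1, 5, 3, 6, 0, 8]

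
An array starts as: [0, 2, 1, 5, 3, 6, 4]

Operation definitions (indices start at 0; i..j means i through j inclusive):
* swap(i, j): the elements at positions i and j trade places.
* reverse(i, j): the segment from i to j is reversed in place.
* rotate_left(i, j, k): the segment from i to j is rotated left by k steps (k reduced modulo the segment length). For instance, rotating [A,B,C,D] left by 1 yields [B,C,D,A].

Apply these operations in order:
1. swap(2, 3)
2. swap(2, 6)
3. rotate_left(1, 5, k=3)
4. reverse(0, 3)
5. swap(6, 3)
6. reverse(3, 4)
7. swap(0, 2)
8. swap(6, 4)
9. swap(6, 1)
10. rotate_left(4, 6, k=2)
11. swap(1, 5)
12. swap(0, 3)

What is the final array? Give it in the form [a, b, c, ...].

Answer: [4, 0, 2, 3, 6, 5, 1]

Derivation:
After 1 (swap(2, 3)): [0, 2, 5, 1, 3, 6, 4]
After 2 (swap(2, 6)): [0, 2, 4, 1, 3, 6, 5]
After 3 (rotate_left(1, 5, k=3)): [0, 3, 6, 2, 4, 1, 5]
After 4 (reverse(0, 3)): [2, 6, 3, 0, 4, 1, 5]
After 5 (swap(6, 3)): [2, 6, 3, 5, 4, 1, 0]
After 6 (reverse(3, 4)): [2, 6, 3, 4, 5, 1, 0]
After 7 (swap(0, 2)): [3, 6, 2, 4, 5, 1, 0]
After 8 (swap(6, 4)): [3, 6, 2, 4, 0, 1, 5]
After 9 (swap(6, 1)): [3, 5, 2, 4, 0, 1, 6]
After 10 (rotate_left(4, 6, k=2)): [3, 5, 2, 4, 6, 0, 1]
After 11 (swap(1, 5)): [3, 0, 2, 4, 6, 5, 1]
After 12 (swap(0, 3)): [4, 0, 2, 3, 6, 5, 1]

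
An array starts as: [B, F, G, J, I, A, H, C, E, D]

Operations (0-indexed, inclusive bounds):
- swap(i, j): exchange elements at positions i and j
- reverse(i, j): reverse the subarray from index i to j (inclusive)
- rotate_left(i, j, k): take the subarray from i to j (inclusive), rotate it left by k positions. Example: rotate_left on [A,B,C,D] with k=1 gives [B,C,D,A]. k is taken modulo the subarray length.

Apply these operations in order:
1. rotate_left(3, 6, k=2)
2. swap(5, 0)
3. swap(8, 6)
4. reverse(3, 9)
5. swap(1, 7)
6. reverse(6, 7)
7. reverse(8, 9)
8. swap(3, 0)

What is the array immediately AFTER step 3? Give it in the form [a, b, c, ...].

After 1 (rotate_left(3, 6, k=2)): [B, F, G, A, H, J, I, C, E, D]
After 2 (swap(5, 0)): [J, F, G, A, H, B, I, C, E, D]
After 3 (swap(8, 6)): [J, F, G, A, H, B, E, C, I, D]

Answer: [J, F, G, A, H, B, E, C, I, D]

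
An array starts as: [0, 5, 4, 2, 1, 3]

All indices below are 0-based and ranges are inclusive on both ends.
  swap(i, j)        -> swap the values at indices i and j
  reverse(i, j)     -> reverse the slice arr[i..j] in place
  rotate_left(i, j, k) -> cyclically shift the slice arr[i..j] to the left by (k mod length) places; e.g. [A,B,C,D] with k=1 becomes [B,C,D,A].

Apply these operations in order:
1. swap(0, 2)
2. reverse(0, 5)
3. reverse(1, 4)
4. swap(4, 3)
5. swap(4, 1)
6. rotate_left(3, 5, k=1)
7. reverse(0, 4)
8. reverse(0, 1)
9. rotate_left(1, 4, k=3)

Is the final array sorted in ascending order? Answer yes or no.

After 1 (swap(0, 2)): [4, 5, 0, 2, 1, 3]
After 2 (reverse(0, 5)): [3, 1, 2, 0, 5, 4]
After 3 (reverse(1, 4)): [3, 5, 0, 2, 1, 4]
After 4 (swap(4, 3)): [3, 5, 0, 1, 2, 4]
After 5 (swap(4, 1)): [3, 2, 0, 1, 5, 4]
After 6 (rotate_left(3, 5, k=1)): [3, 2, 0, 5, 4, 1]
After 7 (reverse(0, 4)): [4, 5, 0, 2, 3, 1]
After 8 (reverse(0, 1)): [5, 4, 0, 2, 3, 1]
After 9 (rotate_left(1, 4, k=3)): [5, 3, 4, 0, 2, 1]

Answer: no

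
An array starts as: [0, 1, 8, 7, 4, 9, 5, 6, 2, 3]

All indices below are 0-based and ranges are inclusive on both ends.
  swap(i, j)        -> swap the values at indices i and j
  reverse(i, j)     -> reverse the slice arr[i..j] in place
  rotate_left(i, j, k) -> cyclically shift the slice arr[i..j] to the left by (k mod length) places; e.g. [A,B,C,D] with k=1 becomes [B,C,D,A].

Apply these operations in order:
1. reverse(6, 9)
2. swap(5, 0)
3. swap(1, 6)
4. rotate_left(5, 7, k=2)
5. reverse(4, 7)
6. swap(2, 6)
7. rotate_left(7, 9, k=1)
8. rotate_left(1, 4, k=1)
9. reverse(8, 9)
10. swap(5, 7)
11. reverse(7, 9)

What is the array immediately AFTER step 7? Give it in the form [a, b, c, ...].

Answer: [9, 3, 2, 7, 1, 0, 8, 6, 5, 4]

Derivation:
After 1 (reverse(6, 9)): [0, 1, 8, 7, 4, 9, 3, 2, 6, 5]
After 2 (swap(5, 0)): [9, 1, 8, 7, 4, 0, 3, 2, 6, 5]
After 3 (swap(1, 6)): [9, 3, 8, 7, 4, 0, 1, 2, 6, 5]
After 4 (rotate_left(5, 7, k=2)): [9, 3, 8, 7, 4, 2, 0, 1, 6, 5]
After 5 (reverse(4, 7)): [9, 3, 8, 7, 1, 0, 2, 4, 6, 5]
After 6 (swap(2, 6)): [9, 3, 2, 7, 1, 0, 8, 4, 6, 5]
After 7 (rotate_left(7, 9, k=1)): [9, 3, 2, 7, 1, 0, 8, 6, 5, 4]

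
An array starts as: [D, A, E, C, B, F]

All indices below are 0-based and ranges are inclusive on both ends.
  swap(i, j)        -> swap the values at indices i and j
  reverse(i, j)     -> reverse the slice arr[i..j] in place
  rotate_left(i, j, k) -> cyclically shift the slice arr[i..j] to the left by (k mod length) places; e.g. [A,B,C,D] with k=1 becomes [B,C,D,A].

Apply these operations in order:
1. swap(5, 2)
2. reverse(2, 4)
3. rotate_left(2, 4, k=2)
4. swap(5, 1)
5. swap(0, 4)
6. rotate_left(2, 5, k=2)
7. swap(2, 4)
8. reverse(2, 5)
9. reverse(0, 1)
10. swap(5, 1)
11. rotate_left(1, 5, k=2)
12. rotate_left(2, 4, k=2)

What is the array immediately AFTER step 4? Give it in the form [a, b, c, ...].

Answer: [D, E, F, B, C, A]

Derivation:
After 1 (swap(5, 2)): [D, A, F, C, B, E]
After 2 (reverse(2, 4)): [D, A, B, C, F, E]
After 3 (rotate_left(2, 4, k=2)): [D, A, F, B, C, E]
After 4 (swap(5, 1)): [D, E, F, B, C, A]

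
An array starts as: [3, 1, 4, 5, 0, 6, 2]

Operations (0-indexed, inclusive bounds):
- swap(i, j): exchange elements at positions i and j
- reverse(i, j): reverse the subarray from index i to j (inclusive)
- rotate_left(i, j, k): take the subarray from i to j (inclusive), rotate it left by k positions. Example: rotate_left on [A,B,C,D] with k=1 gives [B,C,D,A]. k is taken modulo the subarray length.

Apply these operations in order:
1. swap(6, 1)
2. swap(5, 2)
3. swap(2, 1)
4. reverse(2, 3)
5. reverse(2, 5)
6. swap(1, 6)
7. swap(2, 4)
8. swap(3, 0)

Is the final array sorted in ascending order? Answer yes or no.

After 1 (swap(6, 1)): [3, 2, 4, 5, 0, 6, 1]
After 2 (swap(5, 2)): [3, 2, 6, 5, 0, 4, 1]
After 3 (swap(2, 1)): [3, 6, 2, 5, 0, 4, 1]
After 4 (reverse(2, 3)): [3, 6, 5, 2, 0, 4, 1]
After 5 (reverse(2, 5)): [3, 6, 4, 0, 2, 5, 1]
After 6 (swap(1, 6)): [3, 1, 4, 0, 2, 5, 6]
After 7 (swap(2, 4)): [3, 1, 2, 0, 4, 5, 6]
After 8 (swap(3, 0)): [0, 1, 2, 3, 4, 5, 6]

Answer: yes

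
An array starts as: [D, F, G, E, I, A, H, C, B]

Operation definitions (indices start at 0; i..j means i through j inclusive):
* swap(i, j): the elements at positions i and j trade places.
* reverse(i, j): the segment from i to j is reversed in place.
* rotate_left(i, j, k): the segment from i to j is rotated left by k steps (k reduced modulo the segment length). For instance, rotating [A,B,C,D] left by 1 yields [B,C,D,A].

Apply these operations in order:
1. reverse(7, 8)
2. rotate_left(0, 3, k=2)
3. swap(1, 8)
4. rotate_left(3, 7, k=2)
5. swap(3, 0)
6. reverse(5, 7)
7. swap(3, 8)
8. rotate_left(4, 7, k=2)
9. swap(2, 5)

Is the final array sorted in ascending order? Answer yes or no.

After 1 (reverse(7, 8)): [D, F, G, E, I, A, H, B, C]
After 2 (rotate_left(0, 3, k=2)): [G, E, D, F, I, A, H, B, C]
After 3 (swap(1, 8)): [G, C, D, F, I, A, H, B, E]
After 4 (rotate_left(3, 7, k=2)): [G, C, D, A, H, B, F, I, E]
After 5 (swap(3, 0)): [A, C, D, G, H, B, F, I, E]
After 6 (reverse(5, 7)): [A, C, D, G, H, I, F, B, E]
After 7 (swap(3, 8)): [A, C, D, E, H, I, F, B, G]
After 8 (rotate_left(4, 7, k=2)): [A, C, D, E, F, B, H, I, G]
After 9 (swap(2, 5)): [A, C, B, E, F, D, H, I, G]

Answer: no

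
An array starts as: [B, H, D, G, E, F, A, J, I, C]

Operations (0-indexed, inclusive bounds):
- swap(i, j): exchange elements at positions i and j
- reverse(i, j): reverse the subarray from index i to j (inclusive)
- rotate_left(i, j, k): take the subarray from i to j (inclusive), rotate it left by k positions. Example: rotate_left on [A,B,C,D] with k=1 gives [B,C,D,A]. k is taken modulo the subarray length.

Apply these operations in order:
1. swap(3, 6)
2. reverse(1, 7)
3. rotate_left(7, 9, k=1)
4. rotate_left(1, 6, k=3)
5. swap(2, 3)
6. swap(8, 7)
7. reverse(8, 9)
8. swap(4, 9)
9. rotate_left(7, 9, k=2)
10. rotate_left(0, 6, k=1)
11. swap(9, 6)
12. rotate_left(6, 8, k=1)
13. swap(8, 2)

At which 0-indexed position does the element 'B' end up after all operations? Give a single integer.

After 1 (swap(3, 6)): [B, H, D, A, E, F, G, J, I, C]
After 2 (reverse(1, 7)): [B, J, G, F, E, A, D, H, I, C]
After 3 (rotate_left(7, 9, k=1)): [B, J, G, F, E, A, D, I, C, H]
After 4 (rotate_left(1, 6, k=3)): [B, E, A, D, J, G, F, I, C, H]
After 5 (swap(2, 3)): [B, E, D, A, J, G, F, I, C, H]
After 6 (swap(8, 7)): [B, E, D, A, J, G, F, C, I, H]
After 7 (reverse(8, 9)): [B, E, D, A, J, G, F, C, H, I]
After 8 (swap(4, 9)): [B, E, D, A, I, G, F, C, H, J]
After 9 (rotate_left(7, 9, k=2)): [B, E, D, A, I, G, F, J, C, H]
After 10 (rotate_left(0, 6, k=1)): [E, D, A, I, G, F, B, J, C, H]
After 11 (swap(9, 6)): [E, D, A, I, G, F, H, J, C, B]
After 12 (rotate_left(6, 8, k=1)): [E, D, A, I, G, F, J, C, H, B]
After 13 (swap(8, 2)): [E, D, H, I, G, F, J, C, A, B]

Answer: 9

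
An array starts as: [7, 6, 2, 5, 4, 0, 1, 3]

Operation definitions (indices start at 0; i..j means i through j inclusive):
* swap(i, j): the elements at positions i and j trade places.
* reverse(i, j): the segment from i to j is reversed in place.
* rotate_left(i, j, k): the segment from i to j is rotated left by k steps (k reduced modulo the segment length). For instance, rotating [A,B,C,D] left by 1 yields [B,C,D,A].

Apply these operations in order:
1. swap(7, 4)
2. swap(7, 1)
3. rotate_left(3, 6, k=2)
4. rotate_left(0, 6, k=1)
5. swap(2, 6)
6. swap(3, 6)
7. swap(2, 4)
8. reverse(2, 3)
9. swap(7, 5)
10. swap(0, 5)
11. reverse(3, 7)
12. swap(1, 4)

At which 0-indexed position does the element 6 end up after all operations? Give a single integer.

After 1 (swap(7, 4)): [7, 6, 2, 5, 3, 0, 1, 4]
After 2 (swap(7, 1)): [7, 4, 2, 5, 3, 0, 1, 6]
After 3 (rotate_left(3, 6, k=2)): [7, 4, 2, 0, 1, 5, 3, 6]
After 4 (rotate_left(0, 6, k=1)): [4, 2, 0, 1, 5, 3, 7, 6]
After 5 (swap(2, 6)): [4, 2, 7, 1, 5, 3, 0, 6]
After 6 (swap(3, 6)): [4, 2, 7, 0, 5, 3, 1, 6]
After 7 (swap(2, 4)): [4, 2, 5, 0, 7, 3, 1, 6]
After 8 (reverse(2, 3)): [4, 2, 0, 5, 7, 3, 1, 6]
After 9 (swap(7, 5)): [4, 2, 0, 5, 7, 6, 1, 3]
After 10 (swap(0, 5)): [6, 2, 0, 5, 7, 4, 1, 3]
After 11 (reverse(3, 7)): [6, 2, 0, 3, 1, 4, 7, 5]
After 12 (swap(1, 4)): [6, 1, 0, 3, 2, 4, 7, 5]

Answer: 0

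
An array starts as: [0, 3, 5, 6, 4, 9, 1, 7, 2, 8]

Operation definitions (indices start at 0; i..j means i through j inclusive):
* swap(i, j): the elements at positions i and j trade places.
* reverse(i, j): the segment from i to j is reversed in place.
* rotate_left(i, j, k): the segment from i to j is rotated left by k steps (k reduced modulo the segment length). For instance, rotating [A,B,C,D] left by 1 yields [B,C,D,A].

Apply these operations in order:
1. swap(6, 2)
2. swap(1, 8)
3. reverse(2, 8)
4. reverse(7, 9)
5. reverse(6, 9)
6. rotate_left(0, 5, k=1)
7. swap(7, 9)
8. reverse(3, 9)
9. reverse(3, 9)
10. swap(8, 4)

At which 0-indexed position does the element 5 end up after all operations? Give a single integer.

After 1 (swap(6, 2)): [0, 3, 1, 6, 4, 9, 5, 7, 2, 8]
After 2 (swap(1, 8)): [0, 2, 1, 6, 4, 9, 5, 7, 3, 8]
After 3 (reverse(2, 8)): [0, 2, 3, 7, 5, 9, 4, 6, 1, 8]
After 4 (reverse(7, 9)): [0, 2, 3, 7, 5, 9, 4, 8, 1, 6]
After 5 (reverse(6, 9)): [0, 2, 3, 7, 5, 9, 6, 1, 8, 4]
After 6 (rotate_left(0, 5, k=1)): [2, 3, 7, 5, 9, 0, 6, 1, 8, 4]
After 7 (swap(7, 9)): [2, 3, 7, 5, 9, 0, 6, 4, 8, 1]
After 8 (reverse(3, 9)): [2, 3, 7, 1, 8, 4, 6, 0, 9, 5]
After 9 (reverse(3, 9)): [2, 3, 7, 5, 9, 0, 6, 4, 8, 1]
After 10 (swap(8, 4)): [2, 3, 7, 5, 8, 0, 6, 4, 9, 1]

Answer: 3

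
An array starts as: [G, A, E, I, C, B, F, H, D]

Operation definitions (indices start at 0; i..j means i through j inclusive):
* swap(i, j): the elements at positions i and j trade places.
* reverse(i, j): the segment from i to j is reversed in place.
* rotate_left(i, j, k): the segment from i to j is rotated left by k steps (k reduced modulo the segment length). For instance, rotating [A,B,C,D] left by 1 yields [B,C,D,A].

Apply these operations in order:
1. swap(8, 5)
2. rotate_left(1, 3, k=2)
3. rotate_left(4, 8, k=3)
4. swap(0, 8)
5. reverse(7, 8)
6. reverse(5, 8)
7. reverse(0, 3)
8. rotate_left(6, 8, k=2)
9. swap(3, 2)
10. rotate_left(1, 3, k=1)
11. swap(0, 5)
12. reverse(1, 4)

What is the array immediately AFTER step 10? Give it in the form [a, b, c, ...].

After 1 (swap(8, 5)): [G, A, E, I, C, D, F, H, B]
After 2 (rotate_left(1, 3, k=2)): [G, I, A, E, C, D, F, H, B]
After 3 (rotate_left(4, 8, k=3)): [G, I, A, E, H, B, C, D, F]
After 4 (swap(0, 8)): [F, I, A, E, H, B, C, D, G]
After 5 (reverse(7, 8)): [F, I, A, E, H, B, C, G, D]
After 6 (reverse(5, 8)): [F, I, A, E, H, D, G, C, B]
After 7 (reverse(0, 3)): [E, A, I, F, H, D, G, C, B]
After 8 (rotate_left(6, 8, k=2)): [E, A, I, F, H, D, B, G, C]
After 9 (swap(3, 2)): [E, A, F, I, H, D, B, G, C]
After 10 (rotate_left(1, 3, k=1)): [E, F, I, A, H, D, B, G, C]

Answer: [E, F, I, A, H, D, B, G, C]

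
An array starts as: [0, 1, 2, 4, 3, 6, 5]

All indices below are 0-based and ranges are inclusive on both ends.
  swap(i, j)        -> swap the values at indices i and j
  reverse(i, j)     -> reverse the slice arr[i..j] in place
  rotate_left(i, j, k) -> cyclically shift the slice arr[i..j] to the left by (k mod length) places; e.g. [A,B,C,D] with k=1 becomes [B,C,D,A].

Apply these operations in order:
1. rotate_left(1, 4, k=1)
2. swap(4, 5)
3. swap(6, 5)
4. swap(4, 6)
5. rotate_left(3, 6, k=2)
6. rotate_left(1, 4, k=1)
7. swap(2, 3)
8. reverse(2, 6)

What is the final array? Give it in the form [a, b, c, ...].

Answer: [0, 4, 1, 3, 2, 5, 6]

Derivation:
After 1 (rotate_left(1, 4, k=1)): [0, 2, 4, 3, 1, 6, 5]
After 2 (swap(4, 5)): [0, 2, 4, 3, 6, 1, 5]
After 3 (swap(6, 5)): [0, 2, 4, 3, 6, 5, 1]
After 4 (swap(4, 6)): [0, 2, 4, 3, 1, 5, 6]
After 5 (rotate_left(3, 6, k=2)): [0, 2, 4, 5, 6, 3, 1]
After 6 (rotate_left(1, 4, k=1)): [0, 4, 5, 6, 2, 3, 1]
After 7 (swap(2, 3)): [0, 4, 6, 5, 2, 3, 1]
After 8 (reverse(2, 6)): [0, 4, 1, 3, 2, 5, 6]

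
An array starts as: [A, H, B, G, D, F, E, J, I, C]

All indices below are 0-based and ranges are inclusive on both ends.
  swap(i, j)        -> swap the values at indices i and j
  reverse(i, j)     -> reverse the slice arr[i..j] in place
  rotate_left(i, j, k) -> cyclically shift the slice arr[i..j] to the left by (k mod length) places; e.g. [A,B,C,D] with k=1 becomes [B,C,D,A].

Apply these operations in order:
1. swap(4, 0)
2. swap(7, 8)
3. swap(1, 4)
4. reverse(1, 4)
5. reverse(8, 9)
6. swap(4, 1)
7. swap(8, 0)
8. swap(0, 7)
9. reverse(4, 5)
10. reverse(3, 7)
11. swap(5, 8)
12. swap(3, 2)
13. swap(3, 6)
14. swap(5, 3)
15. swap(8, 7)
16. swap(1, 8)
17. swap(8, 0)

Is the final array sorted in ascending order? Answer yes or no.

After 1 (swap(4, 0)): [D, H, B, G, A, F, E, J, I, C]
After 2 (swap(7, 8)): [D, H, B, G, A, F, E, I, J, C]
After 3 (swap(1, 4)): [D, A, B, G, H, F, E, I, J, C]
After 4 (reverse(1, 4)): [D, H, G, B, A, F, E, I, J, C]
After 5 (reverse(8, 9)): [D, H, G, B, A, F, E, I, C, J]
After 6 (swap(4, 1)): [D, A, G, B, H, F, E, I, C, J]
After 7 (swap(8, 0)): [C, A, G, B, H, F, E, I, D, J]
After 8 (swap(0, 7)): [I, A, G, B, H, F, E, C, D, J]
After 9 (reverse(4, 5)): [I, A, G, B, F, H, E, C, D, J]
After 10 (reverse(3, 7)): [I, A, G, C, E, H, F, B, D, J]
After 11 (swap(5, 8)): [I, A, G, C, E, D, F, B, H, J]
After 12 (swap(3, 2)): [I, A, C, G, E, D, F, B, H, J]
After 13 (swap(3, 6)): [I, A, C, F, E, D, G, B, H, J]
After 14 (swap(5, 3)): [I, A, C, D, E, F, G, B, H, J]
After 15 (swap(8, 7)): [I, A, C, D, E, F, G, H, B, J]
After 16 (swap(1, 8)): [I, B, C, D, E, F, G, H, A, J]
After 17 (swap(8, 0)): [A, B, C, D, E, F, G, H, I, J]

Answer: yes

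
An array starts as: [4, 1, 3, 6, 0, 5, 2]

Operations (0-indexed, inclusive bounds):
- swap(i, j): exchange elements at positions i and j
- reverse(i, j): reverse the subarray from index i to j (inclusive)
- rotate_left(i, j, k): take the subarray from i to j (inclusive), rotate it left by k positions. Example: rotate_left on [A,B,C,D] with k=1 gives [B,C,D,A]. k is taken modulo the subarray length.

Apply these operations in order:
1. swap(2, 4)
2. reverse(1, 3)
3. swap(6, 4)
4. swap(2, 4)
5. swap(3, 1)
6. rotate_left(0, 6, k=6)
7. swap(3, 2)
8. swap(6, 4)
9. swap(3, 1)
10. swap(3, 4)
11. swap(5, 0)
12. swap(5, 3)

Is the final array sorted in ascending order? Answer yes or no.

Answer: yes

Derivation:
After 1 (swap(2, 4)): [4, 1, 0, 6, 3, 5, 2]
After 2 (reverse(1, 3)): [4, 6, 0, 1, 3, 5, 2]
After 3 (swap(6, 4)): [4, 6, 0, 1, 2, 5, 3]
After 4 (swap(2, 4)): [4, 6, 2, 1, 0, 5, 3]
After 5 (swap(3, 1)): [4, 1, 2, 6, 0, 5, 3]
After 6 (rotate_left(0, 6, k=6)): [3, 4, 1, 2, 6, 0, 5]
After 7 (swap(3, 2)): [3, 4, 2, 1, 6, 0, 5]
After 8 (swap(6, 4)): [3, 4, 2, 1, 5, 0, 6]
After 9 (swap(3, 1)): [3, 1, 2, 4, 5, 0, 6]
After 10 (swap(3, 4)): [3, 1, 2, 5, 4, 0, 6]
After 11 (swap(5, 0)): [0, 1, 2, 5, 4, 3, 6]
After 12 (swap(5, 3)): [0, 1, 2, 3, 4, 5, 6]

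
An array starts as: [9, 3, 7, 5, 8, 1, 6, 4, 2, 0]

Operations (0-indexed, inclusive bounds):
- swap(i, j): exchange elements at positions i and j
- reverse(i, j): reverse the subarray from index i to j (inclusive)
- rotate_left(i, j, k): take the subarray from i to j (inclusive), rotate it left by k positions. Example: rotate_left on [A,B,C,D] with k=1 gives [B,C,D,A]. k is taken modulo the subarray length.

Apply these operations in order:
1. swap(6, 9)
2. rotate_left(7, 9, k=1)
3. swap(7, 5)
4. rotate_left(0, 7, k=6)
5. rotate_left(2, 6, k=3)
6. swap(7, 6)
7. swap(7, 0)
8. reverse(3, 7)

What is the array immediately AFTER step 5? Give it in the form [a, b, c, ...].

After 1 (swap(6, 9)): [9, 3, 7, 5, 8, 1, 0, 4, 2, 6]
After 2 (rotate_left(7, 9, k=1)): [9, 3, 7, 5, 8, 1, 0, 2, 6, 4]
After 3 (swap(7, 5)): [9, 3, 7, 5, 8, 2, 0, 1, 6, 4]
After 4 (rotate_left(0, 7, k=6)): [0, 1, 9, 3, 7, 5, 8, 2, 6, 4]
After 5 (rotate_left(2, 6, k=3)): [0, 1, 5, 8, 9, 3, 7, 2, 6, 4]

Answer: [0, 1, 5, 8, 9, 3, 7, 2, 6, 4]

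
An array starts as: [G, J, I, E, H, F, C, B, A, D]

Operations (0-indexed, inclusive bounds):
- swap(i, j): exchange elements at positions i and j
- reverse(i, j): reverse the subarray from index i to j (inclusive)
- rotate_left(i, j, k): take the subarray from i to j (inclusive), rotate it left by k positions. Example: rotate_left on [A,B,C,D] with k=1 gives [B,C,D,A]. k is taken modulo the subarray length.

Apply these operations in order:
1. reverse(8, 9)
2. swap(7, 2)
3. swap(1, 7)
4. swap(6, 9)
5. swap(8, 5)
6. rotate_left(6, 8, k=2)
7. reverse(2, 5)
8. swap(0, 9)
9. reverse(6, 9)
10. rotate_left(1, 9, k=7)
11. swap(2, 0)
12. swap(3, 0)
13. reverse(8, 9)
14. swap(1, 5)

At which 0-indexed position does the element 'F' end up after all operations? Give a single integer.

Answer: 3

Derivation:
After 1 (reverse(8, 9)): [G, J, I, E, H, F, C, B, D, A]
After 2 (swap(7, 2)): [G, J, B, E, H, F, C, I, D, A]
After 3 (swap(1, 7)): [G, I, B, E, H, F, C, J, D, A]
After 4 (swap(6, 9)): [G, I, B, E, H, F, A, J, D, C]
After 5 (swap(8, 5)): [G, I, B, E, H, D, A, J, F, C]
After 6 (rotate_left(6, 8, k=2)): [G, I, B, E, H, D, F, A, J, C]
After 7 (reverse(2, 5)): [G, I, D, H, E, B, F, A, J, C]
After 8 (swap(0, 9)): [C, I, D, H, E, B, F, A, J, G]
After 9 (reverse(6, 9)): [C, I, D, H, E, B, G, J, A, F]
After 10 (rotate_left(1, 9, k=7)): [C, A, F, I, D, H, E, B, G, J]
After 11 (swap(2, 0)): [F, A, C, I, D, H, E, B, G, J]
After 12 (swap(3, 0)): [I, A, C, F, D, H, E, B, G, J]
After 13 (reverse(8, 9)): [I, A, C, F, D, H, E, B, J, G]
After 14 (swap(1, 5)): [I, H, C, F, D, A, E, B, J, G]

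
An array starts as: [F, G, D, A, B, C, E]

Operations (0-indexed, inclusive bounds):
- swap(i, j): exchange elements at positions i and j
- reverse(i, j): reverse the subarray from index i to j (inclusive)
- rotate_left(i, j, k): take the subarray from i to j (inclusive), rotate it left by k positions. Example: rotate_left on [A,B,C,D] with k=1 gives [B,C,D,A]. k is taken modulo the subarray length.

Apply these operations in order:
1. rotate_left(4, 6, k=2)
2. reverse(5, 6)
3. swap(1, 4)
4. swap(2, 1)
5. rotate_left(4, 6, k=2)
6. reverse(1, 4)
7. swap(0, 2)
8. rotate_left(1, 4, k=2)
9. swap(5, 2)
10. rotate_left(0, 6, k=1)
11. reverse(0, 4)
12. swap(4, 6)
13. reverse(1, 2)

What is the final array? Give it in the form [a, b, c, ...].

After 1 (rotate_left(4, 6, k=2)): [F, G, D, A, E, B, C]
After 2 (reverse(5, 6)): [F, G, D, A, E, C, B]
After 3 (swap(1, 4)): [F, E, D, A, G, C, B]
After 4 (swap(2, 1)): [F, D, E, A, G, C, B]
After 5 (rotate_left(4, 6, k=2)): [F, D, E, A, B, G, C]
After 6 (reverse(1, 4)): [F, B, A, E, D, G, C]
After 7 (swap(0, 2)): [A, B, F, E, D, G, C]
After 8 (rotate_left(1, 4, k=2)): [A, E, D, B, F, G, C]
After 9 (swap(5, 2)): [A, E, G, B, F, D, C]
After 10 (rotate_left(0, 6, k=1)): [E, G, B, F, D, C, A]
After 11 (reverse(0, 4)): [D, F, B, G, E, C, A]
After 12 (swap(4, 6)): [D, F, B, G, A, C, E]
After 13 (reverse(1, 2)): [D, B, F, G, A, C, E]

Answer: [D, B, F, G, A, C, E]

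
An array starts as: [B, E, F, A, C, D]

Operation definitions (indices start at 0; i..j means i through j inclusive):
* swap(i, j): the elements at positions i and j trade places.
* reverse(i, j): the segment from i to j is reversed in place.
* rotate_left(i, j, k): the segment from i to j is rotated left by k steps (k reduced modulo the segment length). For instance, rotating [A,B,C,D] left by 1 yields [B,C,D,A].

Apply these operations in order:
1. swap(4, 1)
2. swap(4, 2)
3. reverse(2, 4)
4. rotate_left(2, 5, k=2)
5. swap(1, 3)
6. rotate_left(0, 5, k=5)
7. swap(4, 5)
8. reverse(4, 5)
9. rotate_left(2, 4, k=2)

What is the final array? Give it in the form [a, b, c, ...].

After 1 (swap(4, 1)): [B, C, F, A, E, D]
After 2 (swap(4, 2)): [B, C, E, A, F, D]
After 3 (reverse(2, 4)): [B, C, F, A, E, D]
After 4 (rotate_left(2, 5, k=2)): [B, C, E, D, F, A]
After 5 (swap(1, 3)): [B, D, E, C, F, A]
After 6 (rotate_left(0, 5, k=5)): [A, B, D, E, C, F]
After 7 (swap(4, 5)): [A, B, D, E, F, C]
After 8 (reverse(4, 5)): [A, B, D, E, C, F]
After 9 (rotate_left(2, 4, k=2)): [A, B, C, D, E, F]

Answer: [A, B, C, D, E, F]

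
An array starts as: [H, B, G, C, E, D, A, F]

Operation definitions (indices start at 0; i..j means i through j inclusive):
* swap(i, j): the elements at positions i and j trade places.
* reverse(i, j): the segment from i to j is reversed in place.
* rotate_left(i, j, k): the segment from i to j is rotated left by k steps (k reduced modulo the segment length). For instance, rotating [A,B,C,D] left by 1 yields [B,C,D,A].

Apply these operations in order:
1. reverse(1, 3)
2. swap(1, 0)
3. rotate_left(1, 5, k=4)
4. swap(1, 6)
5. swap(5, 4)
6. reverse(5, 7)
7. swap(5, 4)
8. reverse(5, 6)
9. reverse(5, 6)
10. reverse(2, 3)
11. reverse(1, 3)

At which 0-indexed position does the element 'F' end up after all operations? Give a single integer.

After 1 (reverse(1, 3)): [H, C, G, B, E, D, A, F]
After 2 (swap(1, 0)): [C, H, G, B, E, D, A, F]
After 3 (rotate_left(1, 5, k=4)): [C, D, H, G, B, E, A, F]
After 4 (swap(1, 6)): [C, A, H, G, B, E, D, F]
After 5 (swap(5, 4)): [C, A, H, G, E, B, D, F]
After 6 (reverse(5, 7)): [C, A, H, G, E, F, D, B]
After 7 (swap(5, 4)): [C, A, H, G, F, E, D, B]
After 8 (reverse(5, 6)): [C, A, H, G, F, D, E, B]
After 9 (reverse(5, 6)): [C, A, H, G, F, E, D, B]
After 10 (reverse(2, 3)): [C, A, G, H, F, E, D, B]
After 11 (reverse(1, 3)): [C, H, G, A, F, E, D, B]

Answer: 4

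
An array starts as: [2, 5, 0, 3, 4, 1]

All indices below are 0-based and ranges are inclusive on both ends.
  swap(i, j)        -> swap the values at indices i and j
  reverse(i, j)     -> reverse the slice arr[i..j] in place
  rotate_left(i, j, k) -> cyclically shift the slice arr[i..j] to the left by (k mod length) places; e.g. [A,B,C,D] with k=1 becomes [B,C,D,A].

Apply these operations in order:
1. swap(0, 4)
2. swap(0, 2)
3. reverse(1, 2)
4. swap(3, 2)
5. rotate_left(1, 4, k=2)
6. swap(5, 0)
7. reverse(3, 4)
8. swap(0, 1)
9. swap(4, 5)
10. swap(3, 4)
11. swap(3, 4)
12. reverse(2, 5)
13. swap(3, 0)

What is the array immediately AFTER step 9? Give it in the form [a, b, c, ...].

After 1 (swap(0, 4)): [4, 5, 0, 3, 2, 1]
After 2 (swap(0, 2)): [0, 5, 4, 3, 2, 1]
After 3 (reverse(1, 2)): [0, 4, 5, 3, 2, 1]
After 4 (swap(3, 2)): [0, 4, 3, 5, 2, 1]
After 5 (rotate_left(1, 4, k=2)): [0, 5, 2, 4, 3, 1]
After 6 (swap(5, 0)): [1, 5, 2, 4, 3, 0]
After 7 (reverse(3, 4)): [1, 5, 2, 3, 4, 0]
After 8 (swap(0, 1)): [5, 1, 2, 3, 4, 0]
After 9 (swap(4, 5)): [5, 1, 2, 3, 0, 4]

Answer: [5, 1, 2, 3, 0, 4]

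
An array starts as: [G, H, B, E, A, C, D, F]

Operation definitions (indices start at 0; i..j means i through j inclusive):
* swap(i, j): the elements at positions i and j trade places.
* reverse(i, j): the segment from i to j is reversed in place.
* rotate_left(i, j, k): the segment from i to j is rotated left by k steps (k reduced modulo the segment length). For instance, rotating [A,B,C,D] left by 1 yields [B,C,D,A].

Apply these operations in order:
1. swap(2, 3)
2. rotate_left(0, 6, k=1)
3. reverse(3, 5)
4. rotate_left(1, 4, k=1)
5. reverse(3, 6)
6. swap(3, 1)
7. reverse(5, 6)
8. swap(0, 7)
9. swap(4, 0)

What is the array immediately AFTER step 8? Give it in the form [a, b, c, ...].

Answer: [F, G, D, B, A, C, E, H]

Derivation:
After 1 (swap(2, 3)): [G, H, E, B, A, C, D, F]
After 2 (rotate_left(0, 6, k=1)): [H, E, B, A, C, D, G, F]
After 3 (reverse(3, 5)): [H, E, B, D, C, A, G, F]
After 4 (rotate_left(1, 4, k=1)): [H, B, D, C, E, A, G, F]
After 5 (reverse(3, 6)): [H, B, D, G, A, E, C, F]
After 6 (swap(3, 1)): [H, G, D, B, A, E, C, F]
After 7 (reverse(5, 6)): [H, G, D, B, A, C, E, F]
After 8 (swap(0, 7)): [F, G, D, B, A, C, E, H]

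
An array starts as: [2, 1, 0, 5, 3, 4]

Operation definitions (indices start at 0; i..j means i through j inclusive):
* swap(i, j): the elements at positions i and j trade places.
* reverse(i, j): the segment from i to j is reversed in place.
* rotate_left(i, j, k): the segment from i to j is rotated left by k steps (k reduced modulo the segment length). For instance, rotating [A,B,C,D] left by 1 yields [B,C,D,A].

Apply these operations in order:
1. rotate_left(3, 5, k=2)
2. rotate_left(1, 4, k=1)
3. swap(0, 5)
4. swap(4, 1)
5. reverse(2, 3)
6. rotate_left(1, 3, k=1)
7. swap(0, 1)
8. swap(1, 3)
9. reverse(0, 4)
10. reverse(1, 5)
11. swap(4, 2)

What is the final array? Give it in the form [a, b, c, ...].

Answer: [0, 2, 4, 1, 5, 3]

Derivation:
After 1 (rotate_left(3, 5, k=2)): [2, 1, 0, 4, 5, 3]
After 2 (rotate_left(1, 4, k=1)): [2, 0, 4, 5, 1, 3]
After 3 (swap(0, 5)): [3, 0, 4, 5, 1, 2]
After 4 (swap(4, 1)): [3, 1, 4, 5, 0, 2]
After 5 (reverse(2, 3)): [3, 1, 5, 4, 0, 2]
After 6 (rotate_left(1, 3, k=1)): [3, 5, 4, 1, 0, 2]
After 7 (swap(0, 1)): [5, 3, 4, 1, 0, 2]
After 8 (swap(1, 3)): [5, 1, 4, 3, 0, 2]
After 9 (reverse(0, 4)): [0, 3, 4, 1, 5, 2]
After 10 (reverse(1, 5)): [0, 2, 5, 1, 4, 3]
After 11 (swap(4, 2)): [0, 2, 4, 1, 5, 3]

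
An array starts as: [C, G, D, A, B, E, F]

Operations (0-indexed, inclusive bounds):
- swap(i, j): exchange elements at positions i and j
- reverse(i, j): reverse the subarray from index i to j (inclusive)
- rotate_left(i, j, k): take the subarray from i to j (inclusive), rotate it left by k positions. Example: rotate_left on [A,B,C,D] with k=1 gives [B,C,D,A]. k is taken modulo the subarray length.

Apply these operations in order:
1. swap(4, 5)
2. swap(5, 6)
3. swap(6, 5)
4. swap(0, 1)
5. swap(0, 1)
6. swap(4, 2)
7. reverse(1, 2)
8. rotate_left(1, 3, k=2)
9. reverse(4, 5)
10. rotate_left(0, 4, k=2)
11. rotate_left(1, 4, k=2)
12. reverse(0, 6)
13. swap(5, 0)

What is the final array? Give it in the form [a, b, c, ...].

Answer: [C, D, B, G, A, F, E]

Derivation:
After 1 (swap(4, 5)): [C, G, D, A, E, B, F]
After 2 (swap(5, 6)): [C, G, D, A, E, F, B]
After 3 (swap(6, 5)): [C, G, D, A, E, B, F]
After 4 (swap(0, 1)): [G, C, D, A, E, B, F]
After 5 (swap(0, 1)): [C, G, D, A, E, B, F]
After 6 (swap(4, 2)): [C, G, E, A, D, B, F]
After 7 (reverse(1, 2)): [C, E, G, A, D, B, F]
After 8 (rotate_left(1, 3, k=2)): [C, A, E, G, D, B, F]
After 9 (reverse(4, 5)): [C, A, E, G, B, D, F]
After 10 (rotate_left(0, 4, k=2)): [E, G, B, C, A, D, F]
After 11 (rotate_left(1, 4, k=2)): [E, C, A, G, B, D, F]
After 12 (reverse(0, 6)): [F, D, B, G, A, C, E]
After 13 (swap(5, 0)): [C, D, B, G, A, F, E]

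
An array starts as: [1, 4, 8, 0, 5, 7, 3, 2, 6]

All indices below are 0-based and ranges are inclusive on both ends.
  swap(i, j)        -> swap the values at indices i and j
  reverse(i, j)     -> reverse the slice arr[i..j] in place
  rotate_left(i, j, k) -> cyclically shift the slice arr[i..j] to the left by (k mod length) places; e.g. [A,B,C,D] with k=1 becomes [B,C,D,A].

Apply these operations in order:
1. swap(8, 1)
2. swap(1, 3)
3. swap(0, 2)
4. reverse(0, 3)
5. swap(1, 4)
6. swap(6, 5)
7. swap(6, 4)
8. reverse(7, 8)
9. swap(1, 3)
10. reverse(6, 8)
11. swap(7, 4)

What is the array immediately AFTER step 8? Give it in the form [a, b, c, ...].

Answer: [6, 5, 0, 8, 7, 3, 1, 4, 2]

Derivation:
After 1 (swap(8, 1)): [1, 6, 8, 0, 5, 7, 3, 2, 4]
After 2 (swap(1, 3)): [1, 0, 8, 6, 5, 7, 3, 2, 4]
After 3 (swap(0, 2)): [8, 0, 1, 6, 5, 7, 3, 2, 4]
After 4 (reverse(0, 3)): [6, 1, 0, 8, 5, 7, 3, 2, 4]
After 5 (swap(1, 4)): [6, 5, 0, 8, 1, 7, 3, 2, 4]
After 6 (swap(6, 5)): [6, 5, 0, 8, 1, 3, 7, 2, 4]
After 7 (swap(6, 4)): [6, 5, 0, 8, 7, 3, 1, 2, 4]
After 8 (reverse(7, 8)): [6, 5, 0, 8, 7, 3, 1, 4, 2]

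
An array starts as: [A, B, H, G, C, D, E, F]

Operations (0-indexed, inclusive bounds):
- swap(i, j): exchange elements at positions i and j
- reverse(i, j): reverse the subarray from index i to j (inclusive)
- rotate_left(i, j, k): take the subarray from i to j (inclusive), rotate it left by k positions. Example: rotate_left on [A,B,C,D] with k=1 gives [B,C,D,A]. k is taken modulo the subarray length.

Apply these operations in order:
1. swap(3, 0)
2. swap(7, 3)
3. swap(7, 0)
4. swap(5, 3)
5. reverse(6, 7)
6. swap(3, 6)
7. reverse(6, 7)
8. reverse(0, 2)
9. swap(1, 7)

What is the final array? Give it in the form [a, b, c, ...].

Answer: [H, D, A, G, C, F, E, B]

Derivation:
After 1 (swap(3, 0)): [G, B, H, A, C, D, E, F]
After 2 (swap(7, 3)): [G, B, H, F, C, D, E, A]
After 3 (swap(7, 0)): [A, B, H, F, C, D, E, G]
After 4 (swap(5, 3)): [A, B, H, D, C, F, E, G]
After 5 (reverse(6, 7)): [A, B, H, D, C, F, G, E]
After 6 (swap(3, 6)): [A, B, H, G, C, F, D, E]
After 7 (reverse(6, 7)): [A, B, H, G, C, F, E, D]
After 8 (reverse(0, 2)): [H, B, A, G, C, F, E, D]
After 9 (swap(1, 7)): [H, D, A, G, C, F, E, B]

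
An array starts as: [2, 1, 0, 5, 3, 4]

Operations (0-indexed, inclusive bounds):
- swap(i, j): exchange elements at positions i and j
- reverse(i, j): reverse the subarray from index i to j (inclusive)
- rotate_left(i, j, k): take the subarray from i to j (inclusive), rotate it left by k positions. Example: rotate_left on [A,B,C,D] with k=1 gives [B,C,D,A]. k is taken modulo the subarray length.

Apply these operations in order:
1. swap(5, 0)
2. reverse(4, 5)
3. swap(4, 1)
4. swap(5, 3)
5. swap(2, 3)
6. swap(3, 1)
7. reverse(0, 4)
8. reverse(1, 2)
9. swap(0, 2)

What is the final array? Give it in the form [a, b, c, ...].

Answer: [2, 3, 1, 0, 4, 5]

Derivation:
After 1 (swap(5, 0)): [4, 1, 0, 5, 3, 2]
After 2 (reverse(4, 5)): [4, 1, 0, 5, 2, 3]
After 3 (swap(4, 1)): [4, 2, 0, 5, 1, 3]
After 4 (swap(5, 3)): [4, 2, 0, 3, 1, 5]
After 5 (swap(2, 3)): [4, 2, 3, 0, 1, 5]
After 6 (swap(3, 1)): [4, 0, 3, 2, 1, 5]
After 7 (reverse(0, 4)): [1, 2, 3, 0, 4, 5]
After 8 (reverse(1, 2)): [1, 3, 2, 0, 4, 5]
After 9 (swap(0, 2)): [2, 3, 1, 0, 4, 5]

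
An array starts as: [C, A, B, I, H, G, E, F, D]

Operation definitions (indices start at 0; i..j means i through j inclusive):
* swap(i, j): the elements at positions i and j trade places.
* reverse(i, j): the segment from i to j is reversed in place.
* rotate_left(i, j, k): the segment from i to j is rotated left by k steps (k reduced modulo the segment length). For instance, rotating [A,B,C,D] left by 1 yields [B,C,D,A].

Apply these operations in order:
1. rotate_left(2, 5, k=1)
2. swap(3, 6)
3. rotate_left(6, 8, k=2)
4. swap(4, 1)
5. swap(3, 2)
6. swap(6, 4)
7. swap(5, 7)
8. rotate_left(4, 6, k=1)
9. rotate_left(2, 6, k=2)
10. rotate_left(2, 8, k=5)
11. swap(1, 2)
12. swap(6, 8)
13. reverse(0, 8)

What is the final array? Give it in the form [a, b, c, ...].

After 1 (rotate_left(2, 5, k=1)): [C, A, I, H, G, B, E, F, D]
After 2 (swap(3, 6)): [C, A, I, E, G, B, H, F, D]
After 3 (rotate_left(6, 8, k=2)): [C, A, I, E, G, B, D, H, F]
After 4 (swap(4, 1)): [C, G, I, E, A, B, D, H, F]
After 5 (swap(3, 2)): [C, G, E, I, A, B, D, H, F]
After 6 (swap(6, 4)): [C, G, E, I, D, B, A, H, F]
After 7 (swap(5, 7)): [C, G, E, I, D, H, A, B, F]
After 8 (rotate_left(4, 6, k=1)): [C, G, E, I, H, A, D, B, F]
After 9 (rotate_left(2, 6, k=2)): [C, G, H, A, D, E, I, B, F]
After 10 (rotate_left(2, 8, k=5)): [C, G, B, F, H, A, D, E, I]
After 11 (swap(1, 2)): [C, B, G, F, H, A, D, E, I]
After 12 (swap(6, 8)): [C, B, G, F, H, A, I, E, D]
After 13 (reverse(0, 8)): [D, E, I, A, H, F, G, B, C]

Answer: [D, E, I, A, H, F, G, B, C]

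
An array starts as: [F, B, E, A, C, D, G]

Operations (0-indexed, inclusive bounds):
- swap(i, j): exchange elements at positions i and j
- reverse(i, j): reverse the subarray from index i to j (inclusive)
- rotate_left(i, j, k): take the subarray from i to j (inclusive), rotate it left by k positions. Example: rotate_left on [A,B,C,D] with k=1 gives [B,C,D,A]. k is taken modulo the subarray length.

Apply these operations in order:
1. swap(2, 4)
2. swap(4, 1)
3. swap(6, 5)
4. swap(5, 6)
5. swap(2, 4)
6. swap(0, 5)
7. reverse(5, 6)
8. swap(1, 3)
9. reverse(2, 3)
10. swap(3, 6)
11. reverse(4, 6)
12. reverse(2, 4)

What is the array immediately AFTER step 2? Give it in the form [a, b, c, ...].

Answer: [F, E, C, A, B, D, G]

Derivation:
After 1 (swap(2, 4)): [F, B, C, A, E, D, G]
After 2 (swap(4, 1)): [F, E, C, A, B, D, G]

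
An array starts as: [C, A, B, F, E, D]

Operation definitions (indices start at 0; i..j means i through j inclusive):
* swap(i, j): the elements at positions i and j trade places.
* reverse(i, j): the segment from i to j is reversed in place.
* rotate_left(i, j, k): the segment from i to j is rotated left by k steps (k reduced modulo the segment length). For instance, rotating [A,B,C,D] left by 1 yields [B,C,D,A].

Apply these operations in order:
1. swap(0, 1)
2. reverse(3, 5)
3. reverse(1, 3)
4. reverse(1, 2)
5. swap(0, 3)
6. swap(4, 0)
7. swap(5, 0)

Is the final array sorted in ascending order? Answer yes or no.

After 1 (swap(0, 1)): [A, C, B, F, E, D]
After 2 (reverse(3, 5)): [A, C, B, D, E, F]
After 3 (reverse(1, 3)): [A, D, B, C, E, F]
After 4 (reverse(1, 2)): [A, B, D, C, E, F]
After 5 (swap(0, 3)): [C, B, D, A, E, F]
After 6 (swap(4, 0)): [E, B, D, A, C, F]
After 7 (swap(5, 0)): [F, B, D, A, C, E]

Answer: no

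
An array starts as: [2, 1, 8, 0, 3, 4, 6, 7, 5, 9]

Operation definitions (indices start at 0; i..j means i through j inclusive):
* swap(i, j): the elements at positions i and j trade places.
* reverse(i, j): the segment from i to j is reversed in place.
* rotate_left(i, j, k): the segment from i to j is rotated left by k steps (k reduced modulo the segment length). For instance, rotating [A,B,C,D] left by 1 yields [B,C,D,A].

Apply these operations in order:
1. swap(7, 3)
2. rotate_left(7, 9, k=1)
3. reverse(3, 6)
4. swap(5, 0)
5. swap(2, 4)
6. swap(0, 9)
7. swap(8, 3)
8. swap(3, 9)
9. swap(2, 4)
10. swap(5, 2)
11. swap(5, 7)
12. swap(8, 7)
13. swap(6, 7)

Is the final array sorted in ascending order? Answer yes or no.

After 1 (swap(7, 3)): [2, 1, 8, 7, 3, 4, 6, 0, 5, 9]
After 2 (rotate_left(7, 9, k=1)): [2, 1, 8, 7, 3, 4, 6, 5, 9, 0]
After 3 (reverse(3, 6)): [2, 1, 8, 6, 4, 3, 7, 5, 9, 0]
After 4 (swap(5, 0)): [3, 1, 8, 6, 4, 2, 7, 5, 9, 0]
After 5 (swap(2, 4)): [3, 1, 4, 6, 8, 2, 7, 5, 9, 0]
After 6 (swap(0, 9)): [0, 1, 4, 6, 8, 2, 7, 5, 9, 3]
After 7 (swap(8, 3)): [0, 1, 4, 9, 8, 2, 7, 5, 6, 3]
After 8 (swap(3, 9)): [0, 1, 4, 3, 8, 2, 7, 5, 6, 9]
After 9 (swap(2, 4)): [0, 1, 8, 3, 4, 2, 7, 5, 6, 9]
After 10 (swap(5, 2)): [0, 1, 2, 3, 4, 8, 7, 5, 6, 9]
After 11 (swap(5, 7)): [0, 1, 2, 3, 4, 5, 7, 8, 6, 9]
After 12 (swap(8, 7)): [0, 1, 2, 3, 4, 5, 7, 6, 8, 9]
After 13 (swap(6, 7)): [0, 1, 2, 3, 4, 5, 6, 7, 8, 9]

Answer: yes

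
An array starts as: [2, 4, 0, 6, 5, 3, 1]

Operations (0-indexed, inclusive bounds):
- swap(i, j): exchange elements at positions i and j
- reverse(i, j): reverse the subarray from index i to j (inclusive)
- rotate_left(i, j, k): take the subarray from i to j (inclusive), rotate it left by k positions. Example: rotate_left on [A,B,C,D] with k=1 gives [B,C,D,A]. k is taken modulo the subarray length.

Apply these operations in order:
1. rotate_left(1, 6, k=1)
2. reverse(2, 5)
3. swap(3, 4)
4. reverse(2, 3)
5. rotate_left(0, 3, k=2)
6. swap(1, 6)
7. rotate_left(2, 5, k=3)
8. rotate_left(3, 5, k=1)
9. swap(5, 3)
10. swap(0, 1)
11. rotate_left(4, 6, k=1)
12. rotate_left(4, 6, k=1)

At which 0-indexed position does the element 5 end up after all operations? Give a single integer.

Answer: 1

Derivation:
After 1 (rotate_left(1, 6, k=1)): [2, 0, 6, 5, 3, 1, 4]
After 2 (reverse(2, 5)): [2, 0, 1, 3, 5, 6, 4]
After 3 (swap(3, 4)): [2, 0, 1, 5, 3, 6, 4]
After 4 (reverse(2, 3)): [2, 0, 5, 1, 3, 6, 4]
After 5 (rotate_left(0, 3, k=2)): [5, 1, 2, 0, 3, 6, 4]
After 6 (swap(1, 6)): [5, 4, 2, 0, 3, 6, 1]
After 7 (rotate_left(2, 5, k=3)): [5, 4, 6, 2, 0, 3, 1]
After 8 (rotate_left(3, 5, k=1)): [5, 4, 6, 0, 3, 2, 1]
After 9 (swap(5, 3)): [5, 4, 6, 2, 3, 0, 1]
After 10 (swap(0, 1)): [4, 5, 6, 2, 3, 0, 1]
After 11 (rotate_left(4, 6, k=1)): [4, 5, 6, 2, 0, 1, 3]
After 12 (rotate_left(4, 6, k=1)): [4, 5, 6, 2, 1, 3, 0]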